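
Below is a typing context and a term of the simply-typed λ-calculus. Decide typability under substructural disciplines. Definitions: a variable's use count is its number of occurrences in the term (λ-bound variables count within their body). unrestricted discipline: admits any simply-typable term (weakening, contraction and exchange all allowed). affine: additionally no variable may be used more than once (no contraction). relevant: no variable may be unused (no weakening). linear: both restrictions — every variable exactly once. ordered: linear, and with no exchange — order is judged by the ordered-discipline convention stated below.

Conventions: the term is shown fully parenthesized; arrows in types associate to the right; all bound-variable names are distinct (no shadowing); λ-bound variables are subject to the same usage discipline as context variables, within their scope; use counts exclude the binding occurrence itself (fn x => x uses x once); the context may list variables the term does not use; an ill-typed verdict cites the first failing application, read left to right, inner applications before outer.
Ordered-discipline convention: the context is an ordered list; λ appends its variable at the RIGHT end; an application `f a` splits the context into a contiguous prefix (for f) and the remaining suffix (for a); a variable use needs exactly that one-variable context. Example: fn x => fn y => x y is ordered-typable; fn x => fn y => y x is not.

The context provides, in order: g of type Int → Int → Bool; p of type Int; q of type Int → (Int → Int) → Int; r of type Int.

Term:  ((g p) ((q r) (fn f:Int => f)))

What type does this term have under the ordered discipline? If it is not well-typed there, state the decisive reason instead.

term : Bool
use counts: g: 1×; p: 1×; q: 1×; r: 1×; f (λ-bound): 1×
use order (left to right): g, p, q, r, f
typing: the term checks, with type Bool
per-discipline verdicts: ordered ✓, linear ✓, affine ✓, relevant ✓, unrestricted ✓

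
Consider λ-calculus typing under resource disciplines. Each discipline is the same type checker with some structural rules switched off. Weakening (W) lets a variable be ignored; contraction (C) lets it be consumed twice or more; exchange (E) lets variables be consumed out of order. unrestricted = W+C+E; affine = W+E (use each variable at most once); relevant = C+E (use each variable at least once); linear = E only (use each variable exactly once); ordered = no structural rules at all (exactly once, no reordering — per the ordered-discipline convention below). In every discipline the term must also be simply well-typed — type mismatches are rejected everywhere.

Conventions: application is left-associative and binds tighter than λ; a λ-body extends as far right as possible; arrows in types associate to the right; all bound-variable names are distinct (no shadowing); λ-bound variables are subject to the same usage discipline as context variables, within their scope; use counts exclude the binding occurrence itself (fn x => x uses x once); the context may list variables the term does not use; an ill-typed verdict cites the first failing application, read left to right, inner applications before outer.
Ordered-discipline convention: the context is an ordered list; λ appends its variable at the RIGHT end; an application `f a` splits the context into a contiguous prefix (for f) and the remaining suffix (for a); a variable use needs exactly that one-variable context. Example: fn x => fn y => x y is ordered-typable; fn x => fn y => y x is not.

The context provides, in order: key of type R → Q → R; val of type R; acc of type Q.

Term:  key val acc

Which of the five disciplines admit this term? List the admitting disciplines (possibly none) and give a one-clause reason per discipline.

admitted in: ordered, linear, affine, relevant, unrestricted
variable uses: key ×1, val ×1, acc ×1
use order (left to right): key, val, acc
typing: the term checks, with type R
ordered ✓ (single-use (key, val, acc), ordered derivation ok)
linear ✓ (exactly-once usage across key, val, acc)
affine ✓ (at most one use each (key, val, acc))
relevant ✓ (key, val, acc: all used, weakening unneeded)
unrestricted ✓ (simply typable at R; W, C, E all held)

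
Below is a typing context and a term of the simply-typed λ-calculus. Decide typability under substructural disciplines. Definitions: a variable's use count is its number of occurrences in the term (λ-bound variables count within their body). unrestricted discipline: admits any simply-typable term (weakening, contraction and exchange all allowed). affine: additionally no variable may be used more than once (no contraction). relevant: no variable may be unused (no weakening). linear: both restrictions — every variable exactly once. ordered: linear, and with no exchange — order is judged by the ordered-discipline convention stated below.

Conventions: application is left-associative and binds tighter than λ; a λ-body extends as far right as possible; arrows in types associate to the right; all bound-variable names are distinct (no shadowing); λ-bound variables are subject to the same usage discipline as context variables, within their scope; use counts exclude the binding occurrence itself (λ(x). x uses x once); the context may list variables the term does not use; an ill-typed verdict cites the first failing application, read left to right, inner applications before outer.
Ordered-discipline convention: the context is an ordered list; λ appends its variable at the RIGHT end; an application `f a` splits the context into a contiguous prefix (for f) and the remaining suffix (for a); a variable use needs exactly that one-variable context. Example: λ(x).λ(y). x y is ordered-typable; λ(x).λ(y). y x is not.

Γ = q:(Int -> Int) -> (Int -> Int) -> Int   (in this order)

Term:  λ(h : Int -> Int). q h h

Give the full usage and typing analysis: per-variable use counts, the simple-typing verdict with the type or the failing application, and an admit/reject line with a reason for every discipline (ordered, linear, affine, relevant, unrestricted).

variable uses: q: 1; h (λ-bound): 2
uses in reading order: q, h, h
typing: well-typed at (Int -> Int) -> Int
ordered: ✗ — needs contraction — h ×2
linear: ✗ — needs contraction — h ×2
affine: ✗ — needs contraction — h ×2
relevant: ✓ — q, h: all used, weakening unneeded
unrestricted: ✓ — simply typable at (Int -> Int) -> Int; W, C, E all held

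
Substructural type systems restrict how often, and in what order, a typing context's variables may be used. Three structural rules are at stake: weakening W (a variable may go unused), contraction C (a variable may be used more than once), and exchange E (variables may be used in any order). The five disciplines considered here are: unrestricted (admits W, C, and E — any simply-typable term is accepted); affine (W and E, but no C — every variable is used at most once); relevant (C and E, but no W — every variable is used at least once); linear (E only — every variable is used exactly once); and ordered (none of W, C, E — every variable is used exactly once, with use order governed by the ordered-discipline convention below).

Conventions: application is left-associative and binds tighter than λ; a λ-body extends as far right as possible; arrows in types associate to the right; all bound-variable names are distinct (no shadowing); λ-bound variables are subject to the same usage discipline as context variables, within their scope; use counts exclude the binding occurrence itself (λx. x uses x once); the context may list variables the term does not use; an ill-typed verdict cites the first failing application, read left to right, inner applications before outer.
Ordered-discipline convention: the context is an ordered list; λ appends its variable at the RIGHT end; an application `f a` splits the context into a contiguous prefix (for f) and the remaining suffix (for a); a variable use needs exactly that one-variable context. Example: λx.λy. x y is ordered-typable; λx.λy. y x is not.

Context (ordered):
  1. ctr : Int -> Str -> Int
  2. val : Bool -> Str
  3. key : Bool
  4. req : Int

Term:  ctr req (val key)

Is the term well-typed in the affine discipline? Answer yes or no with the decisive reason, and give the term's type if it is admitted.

yes — at most one use each (ctr, val, key, req); term : Int
use counts: ctr ×1; val ×1; key ×1; req ×1
use order (left to right): ctr, req, val, key
typing: ✓ — Int
per-discipline verdicts: ordered ✗, linear ✓, affine ✓, relevant ✓, unrestricted ✓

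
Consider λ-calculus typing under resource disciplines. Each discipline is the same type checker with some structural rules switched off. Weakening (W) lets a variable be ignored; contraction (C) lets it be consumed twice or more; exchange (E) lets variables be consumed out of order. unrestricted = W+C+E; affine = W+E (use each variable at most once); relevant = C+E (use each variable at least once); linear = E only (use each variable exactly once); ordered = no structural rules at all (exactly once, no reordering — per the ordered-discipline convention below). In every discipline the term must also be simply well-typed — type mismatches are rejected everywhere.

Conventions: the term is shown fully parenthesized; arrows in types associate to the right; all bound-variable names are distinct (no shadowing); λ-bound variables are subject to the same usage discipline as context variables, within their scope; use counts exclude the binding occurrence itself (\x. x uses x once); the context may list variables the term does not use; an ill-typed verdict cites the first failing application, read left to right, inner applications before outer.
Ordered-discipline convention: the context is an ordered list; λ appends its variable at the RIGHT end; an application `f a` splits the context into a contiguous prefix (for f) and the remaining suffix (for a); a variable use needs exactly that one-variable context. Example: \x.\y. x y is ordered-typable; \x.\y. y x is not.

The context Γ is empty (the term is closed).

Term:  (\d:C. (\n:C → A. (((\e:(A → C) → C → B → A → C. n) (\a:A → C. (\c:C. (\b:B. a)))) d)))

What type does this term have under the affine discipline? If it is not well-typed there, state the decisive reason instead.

term : C → (C → A) → A
counts: d (λ-bound): 1×; n (λ-bound): 1×; e (λ-bound): 0×; a (λ-bound): 1×; c (λ-bound): 0×; b (λ-bound): 0×
use order (left to right): n, a, d
typing: ✓ — C → (C → A) → A
across the five disciplines: ordered ✗ · linear ✗ · affine ✓ · relevant ✗ · unrestricted ✓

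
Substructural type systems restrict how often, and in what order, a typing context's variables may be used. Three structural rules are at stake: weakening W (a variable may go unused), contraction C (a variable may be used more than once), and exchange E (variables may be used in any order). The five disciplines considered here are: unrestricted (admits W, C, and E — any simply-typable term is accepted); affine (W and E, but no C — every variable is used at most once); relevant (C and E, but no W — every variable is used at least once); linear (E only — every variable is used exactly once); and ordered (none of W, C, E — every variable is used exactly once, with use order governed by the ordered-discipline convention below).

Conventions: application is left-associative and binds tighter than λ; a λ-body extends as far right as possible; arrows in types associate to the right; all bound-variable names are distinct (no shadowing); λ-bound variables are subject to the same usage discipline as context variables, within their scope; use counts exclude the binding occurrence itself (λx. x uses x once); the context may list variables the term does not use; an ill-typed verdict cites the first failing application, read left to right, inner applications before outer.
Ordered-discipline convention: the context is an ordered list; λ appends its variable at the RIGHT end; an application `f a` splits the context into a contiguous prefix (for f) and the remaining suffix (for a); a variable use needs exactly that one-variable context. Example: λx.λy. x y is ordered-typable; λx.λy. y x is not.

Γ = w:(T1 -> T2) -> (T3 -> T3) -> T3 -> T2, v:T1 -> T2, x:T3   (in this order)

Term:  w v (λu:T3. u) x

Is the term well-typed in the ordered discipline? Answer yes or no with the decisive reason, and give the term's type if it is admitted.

yes — w, v, x, u: once each, no exchange needed; term : T2
usage: w: 1; v: 1; x: 1; u (λ-bound): 1
left-to-right use order: w, v, u, x
typing: well-typed — term : T2
all disciplines: ordered ✓; linear ✓; affine ✓; relevant ✓; unrestricted ✓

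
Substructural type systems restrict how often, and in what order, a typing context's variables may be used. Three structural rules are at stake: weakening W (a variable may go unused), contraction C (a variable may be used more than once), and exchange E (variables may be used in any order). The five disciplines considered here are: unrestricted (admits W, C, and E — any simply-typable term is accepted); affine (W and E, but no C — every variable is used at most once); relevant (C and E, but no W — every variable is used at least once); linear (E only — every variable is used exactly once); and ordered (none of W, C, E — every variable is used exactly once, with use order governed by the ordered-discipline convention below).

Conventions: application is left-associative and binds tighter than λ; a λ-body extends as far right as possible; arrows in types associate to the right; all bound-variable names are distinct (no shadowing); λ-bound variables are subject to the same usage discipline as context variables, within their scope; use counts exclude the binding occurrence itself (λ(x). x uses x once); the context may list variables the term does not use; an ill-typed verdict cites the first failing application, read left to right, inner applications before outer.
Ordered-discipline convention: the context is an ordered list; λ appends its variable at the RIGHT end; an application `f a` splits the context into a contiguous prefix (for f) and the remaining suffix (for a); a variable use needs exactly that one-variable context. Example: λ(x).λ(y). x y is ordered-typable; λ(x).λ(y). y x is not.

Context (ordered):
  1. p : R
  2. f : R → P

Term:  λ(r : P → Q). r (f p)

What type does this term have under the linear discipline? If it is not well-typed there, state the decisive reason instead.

term : (P → Q) → Q
use counts: p ×1; f ×1; r [bound] ×1
left-to-right use order: r, f, p
typing: ✓ — (P → Q) → Q
summary: ordered ✗ | linear ✓ | affine ✓ | relevant ✓ | unrestricted ✓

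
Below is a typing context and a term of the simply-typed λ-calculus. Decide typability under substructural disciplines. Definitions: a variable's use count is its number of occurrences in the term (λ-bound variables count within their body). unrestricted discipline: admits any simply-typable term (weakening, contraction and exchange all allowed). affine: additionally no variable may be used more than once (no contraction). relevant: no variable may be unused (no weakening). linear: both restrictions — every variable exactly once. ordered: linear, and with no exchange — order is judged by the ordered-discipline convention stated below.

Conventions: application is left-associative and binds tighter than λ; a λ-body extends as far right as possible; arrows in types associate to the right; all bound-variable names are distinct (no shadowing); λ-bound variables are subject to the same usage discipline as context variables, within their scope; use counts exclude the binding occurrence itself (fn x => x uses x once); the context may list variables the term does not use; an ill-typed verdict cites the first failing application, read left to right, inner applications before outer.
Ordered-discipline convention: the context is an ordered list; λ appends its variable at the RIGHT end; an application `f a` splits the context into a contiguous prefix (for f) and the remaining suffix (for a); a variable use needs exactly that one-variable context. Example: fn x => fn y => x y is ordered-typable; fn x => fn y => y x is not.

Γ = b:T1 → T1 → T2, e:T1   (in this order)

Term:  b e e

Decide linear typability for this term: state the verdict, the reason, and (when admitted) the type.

no — e ×2 used more than once (contraction)
use counts: b=1; e=2
uses in reading order: b, e, e
typing: ✓ — T2
per-discipline verdicts: ordered ✗ · linear ✗ · affine ✗ · relevant ✓ · unrestricted ✓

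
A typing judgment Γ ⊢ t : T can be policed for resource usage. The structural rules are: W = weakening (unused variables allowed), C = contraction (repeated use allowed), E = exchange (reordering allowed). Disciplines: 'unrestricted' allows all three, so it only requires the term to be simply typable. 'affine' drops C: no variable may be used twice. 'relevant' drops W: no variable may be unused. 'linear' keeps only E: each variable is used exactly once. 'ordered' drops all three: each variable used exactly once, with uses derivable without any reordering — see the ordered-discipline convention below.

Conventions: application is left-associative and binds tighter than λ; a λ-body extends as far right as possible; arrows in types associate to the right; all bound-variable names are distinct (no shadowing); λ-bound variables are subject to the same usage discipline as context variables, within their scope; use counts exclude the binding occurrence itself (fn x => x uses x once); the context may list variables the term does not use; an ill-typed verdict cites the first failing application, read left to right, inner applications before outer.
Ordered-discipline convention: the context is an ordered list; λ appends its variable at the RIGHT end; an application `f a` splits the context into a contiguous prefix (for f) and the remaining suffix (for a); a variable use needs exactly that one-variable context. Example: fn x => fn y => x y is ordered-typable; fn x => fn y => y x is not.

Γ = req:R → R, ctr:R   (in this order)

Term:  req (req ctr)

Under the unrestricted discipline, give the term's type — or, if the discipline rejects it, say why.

term : R
usage: req=2, ctr=1
order of uses: req, req, ctr
typing: ✓ — R
summary: ordered ✗, linear ✗, affine ✗, relevant ✓, unrestricted ✓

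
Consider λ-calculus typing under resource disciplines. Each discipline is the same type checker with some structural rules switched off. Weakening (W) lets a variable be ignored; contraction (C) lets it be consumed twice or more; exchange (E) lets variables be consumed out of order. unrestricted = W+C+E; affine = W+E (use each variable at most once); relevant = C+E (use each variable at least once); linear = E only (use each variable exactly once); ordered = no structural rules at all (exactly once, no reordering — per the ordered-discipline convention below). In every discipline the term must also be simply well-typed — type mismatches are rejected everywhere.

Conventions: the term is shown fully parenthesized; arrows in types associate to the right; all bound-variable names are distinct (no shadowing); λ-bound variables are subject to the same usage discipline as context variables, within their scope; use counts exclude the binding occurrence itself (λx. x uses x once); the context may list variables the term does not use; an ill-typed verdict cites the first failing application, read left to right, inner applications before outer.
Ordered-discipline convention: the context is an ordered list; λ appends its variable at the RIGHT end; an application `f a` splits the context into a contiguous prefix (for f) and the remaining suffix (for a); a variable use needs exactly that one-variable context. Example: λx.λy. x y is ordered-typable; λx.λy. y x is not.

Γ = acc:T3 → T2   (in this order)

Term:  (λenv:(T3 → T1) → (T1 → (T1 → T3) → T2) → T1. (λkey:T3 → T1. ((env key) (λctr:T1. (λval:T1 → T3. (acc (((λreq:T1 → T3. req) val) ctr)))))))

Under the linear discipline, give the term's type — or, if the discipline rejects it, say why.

term : ((T3 → T1) → (T1 → (T1 → T3) → T2) → T1) → (T3 → T1) → T1
usage: acc: 1, env (bound): 1, key (bound): 1, ctr (bound): 1, val (bound): 1, req (bound): 1
use order (left to right): env, key, acc, req, val, ctr
typing: well-typed — term : ((T3 → T1) → (T1 → (T1 → T3) → T2) → T1) → (T3 → T1) → T1
across the five disciplines: ordered ✗; linear ✓; affine ✓; relevant ✓; unrestricted ✓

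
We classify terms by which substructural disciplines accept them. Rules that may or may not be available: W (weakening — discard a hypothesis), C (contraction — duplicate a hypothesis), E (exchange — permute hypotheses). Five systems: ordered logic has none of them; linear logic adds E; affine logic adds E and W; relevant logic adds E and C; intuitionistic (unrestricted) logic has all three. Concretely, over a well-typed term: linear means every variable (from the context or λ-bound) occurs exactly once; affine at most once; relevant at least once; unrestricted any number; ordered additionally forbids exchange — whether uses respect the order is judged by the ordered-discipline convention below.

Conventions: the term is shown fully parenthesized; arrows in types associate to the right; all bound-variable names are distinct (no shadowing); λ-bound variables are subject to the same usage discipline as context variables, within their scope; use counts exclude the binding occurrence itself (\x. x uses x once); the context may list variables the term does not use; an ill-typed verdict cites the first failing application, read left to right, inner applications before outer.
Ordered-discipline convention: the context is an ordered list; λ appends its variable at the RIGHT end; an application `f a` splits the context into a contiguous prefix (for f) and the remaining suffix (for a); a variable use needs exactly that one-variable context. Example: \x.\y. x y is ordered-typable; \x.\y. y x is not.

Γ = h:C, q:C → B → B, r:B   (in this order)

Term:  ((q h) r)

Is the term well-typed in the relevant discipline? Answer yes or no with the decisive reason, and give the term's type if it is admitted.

yes — none of h, q, r goes unused; term : B
variable uses: h: 1×; q: 1×; r: 1×
left-to-right use order: q, h, r
typing: the term checks, with type B
per-discipline verdicts: ordered ✗ · linear ✓ · affine ✓ · relevant ✓ · unrestricted ✓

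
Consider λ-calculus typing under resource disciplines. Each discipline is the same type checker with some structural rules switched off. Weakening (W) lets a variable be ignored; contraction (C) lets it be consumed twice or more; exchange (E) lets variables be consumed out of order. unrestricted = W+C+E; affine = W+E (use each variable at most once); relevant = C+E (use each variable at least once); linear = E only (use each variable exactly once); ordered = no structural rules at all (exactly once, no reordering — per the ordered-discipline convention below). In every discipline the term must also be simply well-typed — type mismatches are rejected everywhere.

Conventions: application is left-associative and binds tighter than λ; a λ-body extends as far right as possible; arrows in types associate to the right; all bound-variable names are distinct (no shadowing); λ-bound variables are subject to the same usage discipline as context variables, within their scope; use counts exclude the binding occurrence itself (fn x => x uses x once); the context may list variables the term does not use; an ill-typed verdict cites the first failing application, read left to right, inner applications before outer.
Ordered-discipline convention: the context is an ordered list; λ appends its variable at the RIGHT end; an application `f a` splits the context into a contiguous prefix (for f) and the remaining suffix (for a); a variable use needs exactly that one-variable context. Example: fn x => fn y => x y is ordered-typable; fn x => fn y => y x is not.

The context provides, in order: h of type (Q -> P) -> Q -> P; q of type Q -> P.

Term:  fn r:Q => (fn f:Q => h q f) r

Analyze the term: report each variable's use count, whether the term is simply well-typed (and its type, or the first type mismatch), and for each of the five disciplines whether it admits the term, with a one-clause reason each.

counts: h ×1; q ×1; r (bound) ×1; f (bound) ×1
left-to-right use order: h, q, f, r
typing: ✓ — Q -> P
ordered: ✓, one use each (h, q, r, f); ordered split holds
linear: ✓, exactly-once usage across h, q, r, f
affine: ✓, h, q, r, f: no repeats, contraction unneeded
relevant: ✓, h, q, r, f: all used, weakening unneeded
unrestricted: ✓, well-typed at Q -> P; no restrictions here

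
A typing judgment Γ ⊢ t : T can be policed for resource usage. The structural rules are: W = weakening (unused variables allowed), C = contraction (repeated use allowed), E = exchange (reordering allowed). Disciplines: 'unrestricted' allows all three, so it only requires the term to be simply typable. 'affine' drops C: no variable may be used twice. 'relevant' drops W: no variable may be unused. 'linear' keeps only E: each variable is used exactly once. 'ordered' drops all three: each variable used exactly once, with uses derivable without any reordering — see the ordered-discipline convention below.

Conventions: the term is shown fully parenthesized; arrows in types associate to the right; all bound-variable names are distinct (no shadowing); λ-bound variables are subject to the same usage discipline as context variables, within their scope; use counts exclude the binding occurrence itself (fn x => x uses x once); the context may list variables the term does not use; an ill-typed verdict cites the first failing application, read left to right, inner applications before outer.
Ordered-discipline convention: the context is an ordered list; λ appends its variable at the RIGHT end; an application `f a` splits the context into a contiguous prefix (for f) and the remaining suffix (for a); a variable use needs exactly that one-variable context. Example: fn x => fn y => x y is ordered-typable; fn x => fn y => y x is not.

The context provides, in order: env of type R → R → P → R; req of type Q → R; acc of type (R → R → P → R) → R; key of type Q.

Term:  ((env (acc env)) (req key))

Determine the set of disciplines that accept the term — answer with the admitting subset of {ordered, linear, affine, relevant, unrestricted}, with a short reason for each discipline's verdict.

accepted by: relevant, unrestricted
counts: env: 2, req: 1, acc: 1, key: 1
order of uses: env, acc, env, req, key
typing: ✓ — P → R
ordered ✗ (repeated use of env ×2)
linear ✗ (repeated use of env ×2)
affine ✗ (repeated use of env ×2)
relevant ✓ (at least one use each (env, req, acc, key))
unrestricted ✓ (type-checks (P → R) and nothing is barred)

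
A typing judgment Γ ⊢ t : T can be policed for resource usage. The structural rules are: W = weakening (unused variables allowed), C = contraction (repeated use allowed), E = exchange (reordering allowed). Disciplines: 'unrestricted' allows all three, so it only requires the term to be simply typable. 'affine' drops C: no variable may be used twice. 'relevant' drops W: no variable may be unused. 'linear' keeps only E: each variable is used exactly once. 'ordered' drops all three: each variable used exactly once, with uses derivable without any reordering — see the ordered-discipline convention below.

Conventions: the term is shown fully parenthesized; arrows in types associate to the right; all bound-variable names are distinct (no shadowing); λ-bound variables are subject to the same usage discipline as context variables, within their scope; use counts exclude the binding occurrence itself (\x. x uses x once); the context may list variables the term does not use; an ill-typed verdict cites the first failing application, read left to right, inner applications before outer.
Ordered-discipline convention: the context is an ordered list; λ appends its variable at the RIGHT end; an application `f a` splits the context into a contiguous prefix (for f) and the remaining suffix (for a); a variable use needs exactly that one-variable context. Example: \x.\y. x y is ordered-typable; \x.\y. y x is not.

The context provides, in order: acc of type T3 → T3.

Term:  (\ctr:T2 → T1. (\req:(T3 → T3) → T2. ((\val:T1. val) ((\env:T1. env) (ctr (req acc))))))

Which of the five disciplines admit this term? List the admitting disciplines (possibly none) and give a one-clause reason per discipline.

admitted in: linear, affine, relevant, unrestricted
usage: acc: 1; ctr [bound]: 1; req [bound]: 1; val [bound]: 1; env [bound]: 1
order of uses: val, env, ctr, req, acc
typing: the term checks, with type (T2 → T1) → ((T3 → T3) → T2) → T1
ordered: ✗, no contiguous prefix/suffix split fits val, env, ctr, req, acc
linear: ✓, each of acc, ctr, req, val, env used exactly once
affine: ✓, none of acc, ctr, req, val, env used more than once
relevant: ✓, none of acc, ctr, req, val, env goes unused
unrestricted: ✓, typability at (T2 → T1) → ((T3 → T3) → T2) → T1 is all that's needed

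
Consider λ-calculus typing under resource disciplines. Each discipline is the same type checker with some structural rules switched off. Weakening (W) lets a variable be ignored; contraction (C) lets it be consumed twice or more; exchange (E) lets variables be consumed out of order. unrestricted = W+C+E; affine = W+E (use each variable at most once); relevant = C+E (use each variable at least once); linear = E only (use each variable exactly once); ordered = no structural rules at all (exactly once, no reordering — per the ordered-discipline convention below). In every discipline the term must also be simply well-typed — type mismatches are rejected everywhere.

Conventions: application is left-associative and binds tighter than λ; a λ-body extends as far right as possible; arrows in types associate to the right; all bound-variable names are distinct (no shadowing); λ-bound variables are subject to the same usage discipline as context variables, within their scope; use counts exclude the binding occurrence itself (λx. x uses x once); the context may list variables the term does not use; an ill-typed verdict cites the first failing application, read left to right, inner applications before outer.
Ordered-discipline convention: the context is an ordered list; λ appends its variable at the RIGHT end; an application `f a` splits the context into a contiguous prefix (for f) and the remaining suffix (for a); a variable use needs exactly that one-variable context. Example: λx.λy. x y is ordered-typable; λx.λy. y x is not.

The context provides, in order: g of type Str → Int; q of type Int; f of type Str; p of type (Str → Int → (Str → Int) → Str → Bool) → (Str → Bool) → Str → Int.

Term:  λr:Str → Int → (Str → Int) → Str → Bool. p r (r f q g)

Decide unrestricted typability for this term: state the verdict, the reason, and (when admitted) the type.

yes — well-typed at (Str → Int → (Str → Int) → Str → Bool) → Str → Int; no restrictions here; term : (Str → Int → (Str → Int) → Str → Bool) → Str → Int
variable uses: g: 1; q: 1; f: 1; p: 1; r (λ-bound): 2
uses in reading order: p, r, r, f, q, g
typing: well-typed at (Str → Int → (Str → Int) → Str → Bool) → Str → Int
summary: ordered ✗ · linear ✗ · affine ✗ · relevant ✓ · unrestricted ✓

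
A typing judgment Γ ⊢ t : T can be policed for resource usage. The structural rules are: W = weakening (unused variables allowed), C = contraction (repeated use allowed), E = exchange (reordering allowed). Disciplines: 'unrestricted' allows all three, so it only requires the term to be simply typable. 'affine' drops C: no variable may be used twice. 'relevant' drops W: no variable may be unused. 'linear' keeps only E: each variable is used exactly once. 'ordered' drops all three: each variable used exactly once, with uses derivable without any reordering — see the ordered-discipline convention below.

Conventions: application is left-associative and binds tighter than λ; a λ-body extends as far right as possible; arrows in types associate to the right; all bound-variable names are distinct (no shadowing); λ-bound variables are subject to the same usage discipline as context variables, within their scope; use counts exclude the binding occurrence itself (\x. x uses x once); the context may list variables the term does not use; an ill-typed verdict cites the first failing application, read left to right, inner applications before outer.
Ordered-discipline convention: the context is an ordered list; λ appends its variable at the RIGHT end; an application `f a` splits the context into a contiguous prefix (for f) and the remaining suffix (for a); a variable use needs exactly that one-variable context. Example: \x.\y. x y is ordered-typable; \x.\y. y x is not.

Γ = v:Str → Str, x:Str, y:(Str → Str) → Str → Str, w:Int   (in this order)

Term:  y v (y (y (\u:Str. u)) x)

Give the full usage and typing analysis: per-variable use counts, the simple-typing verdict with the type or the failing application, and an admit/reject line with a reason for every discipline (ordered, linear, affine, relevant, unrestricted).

variable uses: v ×1, x ×1, y ×3, w ×0, u [bound] ×1
order of uses: y, v, y, y, u, x
typing: well-typed at Str
ordered: ✗ — uses contraction: y ×3; needs weakening: w unused
linear: ✗ — uses contraction: y ×3; needs weakening: w unused
affine: ✗ — uses contraction: y ×3
relevant: ✗ — needs weakening: w unused
unrestricted: ✓ — simply typable at Str; W, C, E all held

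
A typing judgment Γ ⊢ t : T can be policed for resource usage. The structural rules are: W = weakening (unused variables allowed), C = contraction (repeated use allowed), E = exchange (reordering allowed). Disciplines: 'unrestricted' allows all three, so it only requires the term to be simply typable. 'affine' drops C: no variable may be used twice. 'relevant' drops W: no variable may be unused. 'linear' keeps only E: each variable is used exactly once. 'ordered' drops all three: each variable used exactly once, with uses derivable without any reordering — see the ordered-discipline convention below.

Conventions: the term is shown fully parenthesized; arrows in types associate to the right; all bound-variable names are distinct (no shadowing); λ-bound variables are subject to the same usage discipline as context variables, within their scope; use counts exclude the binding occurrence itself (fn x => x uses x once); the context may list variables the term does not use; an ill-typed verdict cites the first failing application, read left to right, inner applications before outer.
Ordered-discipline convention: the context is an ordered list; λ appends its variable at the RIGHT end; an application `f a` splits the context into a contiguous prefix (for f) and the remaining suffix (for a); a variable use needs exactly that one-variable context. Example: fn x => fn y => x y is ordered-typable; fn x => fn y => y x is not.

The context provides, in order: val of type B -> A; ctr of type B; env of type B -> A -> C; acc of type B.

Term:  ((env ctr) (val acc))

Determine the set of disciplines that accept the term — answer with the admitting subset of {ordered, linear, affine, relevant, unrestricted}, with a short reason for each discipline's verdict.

accepted by: linear, affine, relevant, unrestricted
counts: val: 1×; ctr: 1×; env: 1×; acc: 1×
uses in reading order: env, ctr, val, acc
typing: well-typed at C
ordered ✗ (needs exchange: uses follow env, ctr, val, acc)
linear ✓ (exactly-once usage across val, ctr, env, acc)
affine ✓ (no duplicate uses among val, ctr, env, acc)
relevant ✓ (val, ctr, env, acc: all used, weakening unneeded)
unrestricted ✓ (typability at C is all that's needed)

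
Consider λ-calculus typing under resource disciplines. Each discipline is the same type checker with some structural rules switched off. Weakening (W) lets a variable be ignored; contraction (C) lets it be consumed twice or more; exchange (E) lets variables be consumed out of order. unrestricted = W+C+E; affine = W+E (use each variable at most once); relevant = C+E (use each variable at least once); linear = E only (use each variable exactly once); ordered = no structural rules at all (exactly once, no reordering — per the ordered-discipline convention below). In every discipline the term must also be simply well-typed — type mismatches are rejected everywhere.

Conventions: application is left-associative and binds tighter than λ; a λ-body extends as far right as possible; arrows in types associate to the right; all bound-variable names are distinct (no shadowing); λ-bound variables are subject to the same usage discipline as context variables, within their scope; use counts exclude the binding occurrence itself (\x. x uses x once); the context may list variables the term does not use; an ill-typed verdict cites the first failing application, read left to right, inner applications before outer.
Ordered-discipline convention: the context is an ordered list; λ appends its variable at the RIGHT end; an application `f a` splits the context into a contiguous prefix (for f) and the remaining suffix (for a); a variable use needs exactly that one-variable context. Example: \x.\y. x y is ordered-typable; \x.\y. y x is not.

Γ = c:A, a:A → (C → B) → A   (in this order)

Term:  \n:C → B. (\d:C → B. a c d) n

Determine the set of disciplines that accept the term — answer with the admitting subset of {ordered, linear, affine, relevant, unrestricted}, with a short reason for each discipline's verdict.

admitting disciplines: linear, affine, relevant, unrestricted
variable uses: c: 1×, a: 1×, n (λ-bound): 1×, d (λ-bound): 1×
order of uses: a, c, d, n
typing: well-typed — term : (C → B) → A
ordered ✗ (use order a, c, d, n needs exchange)
linear ✓ (single use per variable (c, a, n, d))
affine ✓ (none of c, a, n, d used more than once)
relevant ✓ (every one of c, a, n, d appears)
unrestricted ✓ (type-checks ((C → B) → A) and nothing is barred)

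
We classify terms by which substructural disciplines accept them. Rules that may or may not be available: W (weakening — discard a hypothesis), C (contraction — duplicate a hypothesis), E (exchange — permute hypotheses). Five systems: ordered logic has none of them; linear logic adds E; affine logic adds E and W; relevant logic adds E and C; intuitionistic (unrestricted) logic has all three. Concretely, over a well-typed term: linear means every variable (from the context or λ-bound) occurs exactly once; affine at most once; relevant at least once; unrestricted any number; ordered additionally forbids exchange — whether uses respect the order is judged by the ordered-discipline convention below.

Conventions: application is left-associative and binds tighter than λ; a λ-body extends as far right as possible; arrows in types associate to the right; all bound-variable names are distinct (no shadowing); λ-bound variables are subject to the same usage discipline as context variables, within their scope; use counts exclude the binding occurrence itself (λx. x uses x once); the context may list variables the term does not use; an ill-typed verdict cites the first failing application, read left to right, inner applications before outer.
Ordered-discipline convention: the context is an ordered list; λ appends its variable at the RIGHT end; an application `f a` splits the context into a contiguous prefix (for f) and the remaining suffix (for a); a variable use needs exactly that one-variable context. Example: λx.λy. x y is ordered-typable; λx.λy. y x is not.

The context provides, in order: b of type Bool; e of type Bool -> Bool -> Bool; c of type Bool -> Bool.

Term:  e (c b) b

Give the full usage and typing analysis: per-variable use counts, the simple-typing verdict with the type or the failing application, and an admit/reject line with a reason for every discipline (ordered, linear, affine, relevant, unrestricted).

counts: b: 2; e: 1; c: 1
use order (left to right): e, c, b, b
typing: the term checks, with type Bool
ordered: ✗ — needs contraction — b ×2
linear: ✗ — needs contraction — b ×2
affine: ✗ — needs contraction — b ×2
relevant: ✓ — b, e, c: all used, weakening unneeded
unrestricted: ✓ — type-checks (Bool) and nothing is barred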